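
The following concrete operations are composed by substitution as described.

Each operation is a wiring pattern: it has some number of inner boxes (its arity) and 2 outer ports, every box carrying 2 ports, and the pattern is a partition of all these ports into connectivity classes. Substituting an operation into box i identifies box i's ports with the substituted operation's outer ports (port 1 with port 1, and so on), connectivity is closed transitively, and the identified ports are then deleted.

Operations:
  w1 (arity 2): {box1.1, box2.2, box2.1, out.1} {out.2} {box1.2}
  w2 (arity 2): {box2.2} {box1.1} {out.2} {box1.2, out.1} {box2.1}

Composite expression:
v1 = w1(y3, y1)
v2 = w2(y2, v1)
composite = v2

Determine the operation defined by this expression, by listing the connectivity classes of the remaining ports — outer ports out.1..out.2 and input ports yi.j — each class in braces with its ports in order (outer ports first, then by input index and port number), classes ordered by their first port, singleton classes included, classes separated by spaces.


After gluing at w2, chains via deleted ports link the y-ports.
through w1, on inputs (y3, y1): {out.1, y1.1, y1.2, y3.1} {out.2} {y3.2} (out.j = stage outer ports)
through w2, on inputs (y2, y3, y1): {out.1, y2.2} {out.2} {y1.1, y1.2, y3.1} {y2.1} {y3.2} (out.j = stage outer ports)

{out.1, y2.2} {out.2} {y1.1, y1.2, y3.1} {y2.1} {y3.2}


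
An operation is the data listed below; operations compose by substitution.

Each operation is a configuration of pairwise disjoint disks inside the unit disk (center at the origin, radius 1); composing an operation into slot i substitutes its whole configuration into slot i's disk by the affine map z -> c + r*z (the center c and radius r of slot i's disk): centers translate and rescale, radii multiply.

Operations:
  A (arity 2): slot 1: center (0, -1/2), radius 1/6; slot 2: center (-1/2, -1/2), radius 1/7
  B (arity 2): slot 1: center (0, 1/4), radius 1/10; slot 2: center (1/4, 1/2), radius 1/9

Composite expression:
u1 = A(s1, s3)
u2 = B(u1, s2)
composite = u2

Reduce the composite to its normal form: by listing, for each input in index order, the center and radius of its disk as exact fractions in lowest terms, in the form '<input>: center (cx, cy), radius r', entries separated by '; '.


Affine substitution under B: radii multiply and s-centers shift.
for s1, the 2-step affine chain lands on center (0, 1/5), radius 1/60
for s3, the 2-step affine chain lands on center (-1/20, 1/5), radius 1/70
for s2, the 1-step affine chain lands on center (1/4, 1/2), radius 1/9

s1: center (0, 1/5), radius 1/60; s2: center (1/4, 1/2), radius 1/9; s3: center (-1/20, 1/5), radius 1/70


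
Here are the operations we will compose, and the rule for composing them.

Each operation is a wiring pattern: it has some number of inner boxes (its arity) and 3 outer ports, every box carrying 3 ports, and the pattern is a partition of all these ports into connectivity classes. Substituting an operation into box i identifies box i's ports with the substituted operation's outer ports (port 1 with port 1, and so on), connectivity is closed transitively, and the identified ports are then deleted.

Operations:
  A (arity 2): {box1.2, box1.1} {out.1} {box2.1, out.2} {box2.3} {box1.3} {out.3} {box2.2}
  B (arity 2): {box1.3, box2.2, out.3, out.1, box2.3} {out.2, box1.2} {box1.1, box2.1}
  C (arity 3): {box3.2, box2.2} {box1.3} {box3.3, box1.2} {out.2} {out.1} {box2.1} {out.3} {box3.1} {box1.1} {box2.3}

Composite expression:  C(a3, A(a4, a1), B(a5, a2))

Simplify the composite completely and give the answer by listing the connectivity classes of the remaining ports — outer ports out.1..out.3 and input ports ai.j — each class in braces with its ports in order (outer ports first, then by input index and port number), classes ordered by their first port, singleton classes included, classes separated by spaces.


{out.1} {out.2} {out.3} {a1.1, a5.2} {a1.2} {a1.3} {a2.1, a5.1} {a2.2, a2.3, a3.2, a5.3} {a3.1} {a3.3} {a4.1, a4.2} {a4.3}

Treat the ports identified at C as solder joints: merge, then drop.
through A, on inputs (a4, a1): {out.1} {out.2, a1.1} {out.3} {a1.2} {a1.3} {a4.1, a4.2} {a4.3} (out.j = stage outer ports)
through B, on inputs (a5, a2): {out.1, out.3, a2.2, a2.3, a5.3} {out.2, a5.2} {a2.1, a5.1} (out.j = stage outer ports)
through C, on inputs (a3, a4, a1, a5, a2): {out.1} {out.2} {out.3} {a1.1, a5.2} {a1.2} {a1.3} {a2.1, a5.1} {a2.2, a2.3, a3.2, a5.3} {a3.1} {a3.3} {a4.1, a4.2} {a4.3} (out.j = stage outer ports)


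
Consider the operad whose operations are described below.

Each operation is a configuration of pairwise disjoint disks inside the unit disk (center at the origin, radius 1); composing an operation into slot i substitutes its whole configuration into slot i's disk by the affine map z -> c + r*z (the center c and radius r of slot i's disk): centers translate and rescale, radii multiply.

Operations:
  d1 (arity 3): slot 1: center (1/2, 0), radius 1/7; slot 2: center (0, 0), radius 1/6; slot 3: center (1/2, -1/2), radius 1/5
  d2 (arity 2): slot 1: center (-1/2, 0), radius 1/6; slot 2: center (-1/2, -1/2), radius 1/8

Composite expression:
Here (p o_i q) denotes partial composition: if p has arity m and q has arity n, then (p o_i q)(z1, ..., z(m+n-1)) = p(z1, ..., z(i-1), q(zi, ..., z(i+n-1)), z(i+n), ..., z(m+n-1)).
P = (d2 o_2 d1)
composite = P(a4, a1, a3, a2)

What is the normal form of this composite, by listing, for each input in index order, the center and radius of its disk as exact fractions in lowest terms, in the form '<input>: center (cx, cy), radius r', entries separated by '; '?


a1: center (-7/16, -1/2), radius 1/56; a2: center (-7/16, -9/16), radius 1/40; a3: center (-1/2, -1/2), radius 1/48; a4: center (-1/2, 0), radius 1/6

Each a-disk chains the slot maps above it in d2; radii multiply.
a4: after 1 affine step, its disk has center (-1/2, 0), radius 1/6
a1: after 2 affine steps, its disk has center (-7/16, -1/2), radius 1/56
a3: after 2 affine steps, its disk has center (-1/2, -1/2), radius 1/48
a2: after 2 affine steps, its disk has center (-7/16, -9/16), radius 1/40


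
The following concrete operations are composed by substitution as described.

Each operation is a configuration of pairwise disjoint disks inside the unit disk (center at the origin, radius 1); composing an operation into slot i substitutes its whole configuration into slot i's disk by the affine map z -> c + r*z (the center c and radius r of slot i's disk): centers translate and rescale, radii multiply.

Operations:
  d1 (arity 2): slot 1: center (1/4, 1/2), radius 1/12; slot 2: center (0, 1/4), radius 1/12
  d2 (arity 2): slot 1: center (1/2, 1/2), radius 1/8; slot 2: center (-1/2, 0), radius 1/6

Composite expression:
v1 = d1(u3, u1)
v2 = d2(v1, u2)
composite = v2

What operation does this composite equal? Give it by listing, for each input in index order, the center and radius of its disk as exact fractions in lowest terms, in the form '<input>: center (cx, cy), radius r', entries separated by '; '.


u1: center (1/2, 17/32), radius 1/96; u2: center (-1/2, 0), radius 1/6; u3: center (17/32, 9/16), radius 1/96

Below d2, radii multiply path by path; the u-disk centers shift.
input u3: composing its 2 substitution steps yields center (17/32, 9/16), radius 1/96
input u1: composing its 2 substitution steps yields center (1/2, 17/32), radius 1/96
input u2: composing its 1 substitution step yields center (-1/2, 0), radius 1/6


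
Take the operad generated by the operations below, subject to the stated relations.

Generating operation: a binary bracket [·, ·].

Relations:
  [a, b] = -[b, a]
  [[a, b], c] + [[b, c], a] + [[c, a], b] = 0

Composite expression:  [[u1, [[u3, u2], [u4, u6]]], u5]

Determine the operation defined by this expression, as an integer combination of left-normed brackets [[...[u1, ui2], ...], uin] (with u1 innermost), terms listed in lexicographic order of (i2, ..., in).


-[[[[[u1, u2], u3], u4], u6], u5] + [[[[[u1, u2], u3], u6], u4], u5] + [[[[[u1, u3], u2], u4], u6], u5] - [[[[[u1, u3], u2], u6], u4], u5] + [[[[[u1, u4], u6], u2], u3], u5] - [[[[[u1, u4], u6], u3], u2], u5] - [[[[[u1, u6], u4], u2], u3], u5] + [[[[[u1, u6], u4], u3], u2], u5]

Antisymmetry and Jacobi reduce to u1-anchored left-normed brackets.
Composite bracket: [[u1, [[u3, u2], [u4, u6]]], u5]
Expanding via [a, b] = ab - ba: 32 signed words (2^5 = 32).
The u1-initial words carry the normal form:
  from u1u2u3u4u6u5, sign -1: term -[[[[[u1, u2], u3], u4], u6], u5]
  from u1u2u3u6u4u5, sign +1: term +[[[[[u1, u2], u3], u6], u4], u5]
  from u1u3u2u4u6u5, sign +1: term +[[[[[u1, u3], u2], u4], u6], u5]
  from u1u3u2u6u4u5, sign -1: term -[[[[[u1, u3], u2], u6], u4], u5]
  from u1u4u6u2u3u5, sign +1: term +[[[[[u1, u4], u6], u2], u3], u5]
  from u1u4u6u3u2u5, sign -1: term -[[[[[u1, u4], u6], u3], u2], u5]
  from u1u6u4u2u3u5, sign -1: term -[[[[[u1, u6], u4], u2], u3], u5]
  from u1u6u4u3u2u5, sign +1: term +[[[[[u1, u6], u4], u3], u2], u5]


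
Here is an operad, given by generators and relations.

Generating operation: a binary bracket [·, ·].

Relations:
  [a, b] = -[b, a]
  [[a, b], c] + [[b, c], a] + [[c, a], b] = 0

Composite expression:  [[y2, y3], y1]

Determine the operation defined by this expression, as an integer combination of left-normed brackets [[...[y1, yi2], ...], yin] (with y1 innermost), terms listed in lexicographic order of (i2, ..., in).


-[[y1, y2], y3] + [[y1, y3], y2]

In the tensor algebra, words opening y1 carry the y1-anchored form.
Composite bracket: [[y2, y3], y1]
Expanding via [a, b] = ab - ba: 4 signed words (2^2 = 4).
Words beginning with y1 determine it all:
  sign of y1y2y3 is -1, so it contributes -[[y1, y2], y3]
  sign of y1y3y2 is +1, so it contributes +[[y1, y3], y2]


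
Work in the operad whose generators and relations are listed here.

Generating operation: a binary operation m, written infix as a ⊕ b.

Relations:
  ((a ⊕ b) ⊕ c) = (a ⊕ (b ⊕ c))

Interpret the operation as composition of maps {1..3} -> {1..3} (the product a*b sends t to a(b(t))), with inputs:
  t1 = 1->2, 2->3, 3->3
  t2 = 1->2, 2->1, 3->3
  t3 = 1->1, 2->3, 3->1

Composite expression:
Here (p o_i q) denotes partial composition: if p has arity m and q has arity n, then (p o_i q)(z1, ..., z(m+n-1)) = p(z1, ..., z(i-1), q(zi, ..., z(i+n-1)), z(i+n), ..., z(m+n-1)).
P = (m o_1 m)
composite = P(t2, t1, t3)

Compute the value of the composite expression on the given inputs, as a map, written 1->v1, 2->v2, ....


(t2 ⊕ t1) = 1->1, 2->3, 3->3
((t2 ⊕ t1) ⊕ t3) = 1->1, 2->3, 3->1

1->1, 2->3, 3->1


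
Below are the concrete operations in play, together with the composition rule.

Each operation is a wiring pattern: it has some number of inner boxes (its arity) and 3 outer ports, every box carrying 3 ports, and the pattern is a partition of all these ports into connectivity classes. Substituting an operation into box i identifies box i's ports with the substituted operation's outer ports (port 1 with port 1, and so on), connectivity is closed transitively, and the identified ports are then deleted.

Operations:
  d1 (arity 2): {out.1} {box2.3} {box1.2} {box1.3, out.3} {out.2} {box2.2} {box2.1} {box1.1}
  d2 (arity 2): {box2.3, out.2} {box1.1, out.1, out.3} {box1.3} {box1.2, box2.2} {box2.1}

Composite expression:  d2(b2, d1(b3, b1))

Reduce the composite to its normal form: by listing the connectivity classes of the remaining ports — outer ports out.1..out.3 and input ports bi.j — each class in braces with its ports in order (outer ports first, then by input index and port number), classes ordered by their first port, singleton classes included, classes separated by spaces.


Reachability decides: close wires over d2-identified ports.
d1 over (b3, b1) gives {out.1} {out.2} {out.3, b3.3} {b1.1} {b1.2} {b1.3} {b3.1} {b3.2}, out.j being that stage's outer ports
d2 over (b2, b3, b1) gives {out.1, out.3, b2.1} {out.2, b3.3} {b1.1} {b1.2} {b1.3} {b2.2} {b2.3} {b3.1} {b3.2}, out.j being that stage's outer ports

{out.1, out.3, b2.1} {out.2, b3.3} {b1.1} {b1.2} {b1.3} {b2.2} {b2.3} {b3.1} {b3.2}


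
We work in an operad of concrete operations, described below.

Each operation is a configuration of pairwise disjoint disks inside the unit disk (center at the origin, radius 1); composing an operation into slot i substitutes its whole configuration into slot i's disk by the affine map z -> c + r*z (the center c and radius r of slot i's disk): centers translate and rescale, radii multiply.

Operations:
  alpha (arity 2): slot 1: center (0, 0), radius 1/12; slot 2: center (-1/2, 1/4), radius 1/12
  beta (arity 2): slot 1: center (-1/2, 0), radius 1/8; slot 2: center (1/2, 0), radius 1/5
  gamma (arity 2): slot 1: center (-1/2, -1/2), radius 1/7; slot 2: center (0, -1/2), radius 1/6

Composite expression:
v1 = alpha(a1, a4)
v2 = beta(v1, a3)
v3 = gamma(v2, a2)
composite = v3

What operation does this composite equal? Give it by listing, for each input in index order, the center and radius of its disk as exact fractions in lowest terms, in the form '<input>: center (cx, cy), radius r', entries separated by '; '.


a1: center (-4/7, -1/2), radius 1/672; a2: center (0, -1/2), radius 1/6; a3: center (-3/7, -1/2), radius 1/35; a4: center (-65/112, -111/224), radius 1/672

Nesting under gamma composes maps z -> c + r*z down each a-path.
a1 passes through 3 substitutions, ending at center (-4/7, -1/2), radius 1/672
a4 passes through 3 substitutions, ending at center (-65/112, -111/224), radius 1/672
a3 passes through 2 substitutions, ending at center (-3/7, -1/2), radius 1/35
a2 passes through 1 substitution, ending at center (0, -1/2), radius 1/6


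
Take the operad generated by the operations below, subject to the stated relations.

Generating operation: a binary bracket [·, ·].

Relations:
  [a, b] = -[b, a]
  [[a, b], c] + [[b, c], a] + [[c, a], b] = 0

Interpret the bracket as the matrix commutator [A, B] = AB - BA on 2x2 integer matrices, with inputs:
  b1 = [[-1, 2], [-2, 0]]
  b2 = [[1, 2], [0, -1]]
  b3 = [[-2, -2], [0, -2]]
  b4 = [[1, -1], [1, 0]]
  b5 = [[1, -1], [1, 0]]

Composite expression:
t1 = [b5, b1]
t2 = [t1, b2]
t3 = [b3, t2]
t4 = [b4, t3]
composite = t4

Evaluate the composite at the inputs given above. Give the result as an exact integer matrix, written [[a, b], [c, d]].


[b5, b1] = [[0, 1], [1, 0]]
[[b5, b1], b2] = [[-2, -2], [2, 2]]
[b3, [[b5, b1], b2]] = [[-4, -8], [0, 4]]
[b4, [b3, [[b5, b1], b2]]] = [[8, -16], [-8, -8]]

[[8, -16], [-8, -8]]


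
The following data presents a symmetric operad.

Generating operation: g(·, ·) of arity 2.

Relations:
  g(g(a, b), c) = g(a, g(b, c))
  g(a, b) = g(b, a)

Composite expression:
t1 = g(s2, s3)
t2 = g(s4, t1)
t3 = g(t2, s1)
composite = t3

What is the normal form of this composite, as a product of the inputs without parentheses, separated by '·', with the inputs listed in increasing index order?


s1 · s2 · s3 · s4

Any arrangement under g is one operation, so sort the s-inputs.
g(s2, s3) reduces to s2 · s3
g(s4, g(s2, s3)) reduces to s4 · s2 · s3
g(g(s4, g(s2, s3)), s1) reduces to s4 · s2 · s3 · s1
the factors in increasing index order: s1 · s2 · s3 · s4


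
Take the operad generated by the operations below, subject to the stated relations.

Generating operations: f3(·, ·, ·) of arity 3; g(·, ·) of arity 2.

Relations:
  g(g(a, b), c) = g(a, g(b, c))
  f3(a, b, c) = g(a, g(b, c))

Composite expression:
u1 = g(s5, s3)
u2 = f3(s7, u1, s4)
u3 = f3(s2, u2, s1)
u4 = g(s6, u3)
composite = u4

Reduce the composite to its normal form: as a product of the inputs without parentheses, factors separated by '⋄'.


Associativity of g dissolves the nesting; only the s-input order survives.
g(s5, s3) reduces to s5 ⋄ s3
f3(s7, g(s5, s3), s4) reduces to s7 ⋄ s5 ⋄ s3 ⋄ s4
f3(s2, f3(s7, g(s5, s3), s4), s1) reduces to s2 ⋄ s7 ⋄ s5 ⋄ s3 ⋄ s4 ⋄ s1
g(s6, f3(s2, f3(s7, g(s5, s3), s4), s1)) reduces to s6 ⋄ s2 ⋄ s7 ⋄ s5 ⋄ s3 ⋄ s4 ⋄ s1

s6 ⋄ s2 ⋄ s7 ⋄ s5 ⋄ s3 ⋄ s4 ⋄ s1


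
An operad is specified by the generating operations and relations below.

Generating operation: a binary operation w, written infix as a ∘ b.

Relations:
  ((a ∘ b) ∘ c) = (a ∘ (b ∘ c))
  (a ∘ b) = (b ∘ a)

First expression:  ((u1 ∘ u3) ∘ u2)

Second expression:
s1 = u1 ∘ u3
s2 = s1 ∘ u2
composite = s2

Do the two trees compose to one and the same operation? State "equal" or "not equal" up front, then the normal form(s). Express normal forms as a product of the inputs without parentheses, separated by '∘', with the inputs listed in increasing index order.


equal — both sides give u1 ∘ u2 ∘ u3


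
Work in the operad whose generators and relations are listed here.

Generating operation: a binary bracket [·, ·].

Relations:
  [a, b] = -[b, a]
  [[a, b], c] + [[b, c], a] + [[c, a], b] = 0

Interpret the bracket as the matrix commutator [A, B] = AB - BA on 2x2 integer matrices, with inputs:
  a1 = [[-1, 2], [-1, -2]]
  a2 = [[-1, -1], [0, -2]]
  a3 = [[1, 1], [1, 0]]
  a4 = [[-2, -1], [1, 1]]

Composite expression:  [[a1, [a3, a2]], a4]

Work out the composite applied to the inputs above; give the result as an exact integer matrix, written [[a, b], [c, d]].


[[-9, -18], [9, 9]]

[a3, a2] = [[1, -2], [1, -1]]
[a1, [a3, a2]] = [[0, -6], [-3, 0]]
[[a1, [a3, a2]], a4] = [[-9, -18], [9, 9]]


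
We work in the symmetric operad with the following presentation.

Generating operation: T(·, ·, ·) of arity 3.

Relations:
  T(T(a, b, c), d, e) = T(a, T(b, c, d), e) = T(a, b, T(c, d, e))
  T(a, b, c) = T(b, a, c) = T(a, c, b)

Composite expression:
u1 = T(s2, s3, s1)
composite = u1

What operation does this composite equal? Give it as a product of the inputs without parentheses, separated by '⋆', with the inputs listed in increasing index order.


s1 ⋆ s2 ⋆ s3

Key point: T commutes, so take the s-inputs in any fixed order.
T(s2, s3, s1) flattens to s2 ⋆ s3 ⋆ s1
commutativity sorts the factors: s1 ⋆ s2 ⋆ s3


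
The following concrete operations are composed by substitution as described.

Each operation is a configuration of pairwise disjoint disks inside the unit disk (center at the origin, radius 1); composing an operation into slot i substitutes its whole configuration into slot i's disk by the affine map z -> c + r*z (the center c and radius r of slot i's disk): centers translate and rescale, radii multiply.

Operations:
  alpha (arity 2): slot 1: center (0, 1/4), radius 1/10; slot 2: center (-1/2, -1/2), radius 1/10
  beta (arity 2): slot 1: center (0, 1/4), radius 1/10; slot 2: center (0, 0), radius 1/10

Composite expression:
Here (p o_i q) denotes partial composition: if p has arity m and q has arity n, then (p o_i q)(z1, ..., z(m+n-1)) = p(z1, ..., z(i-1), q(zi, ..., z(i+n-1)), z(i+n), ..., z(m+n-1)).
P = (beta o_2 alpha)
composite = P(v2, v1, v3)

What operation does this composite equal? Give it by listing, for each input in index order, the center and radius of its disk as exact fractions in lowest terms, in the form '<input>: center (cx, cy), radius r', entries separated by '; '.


v1: center (0, 1/40), radius 1/100; v2: center (0, 1/4), radius 1/10; v3: center (-1/20, -1/20), radius 1/100


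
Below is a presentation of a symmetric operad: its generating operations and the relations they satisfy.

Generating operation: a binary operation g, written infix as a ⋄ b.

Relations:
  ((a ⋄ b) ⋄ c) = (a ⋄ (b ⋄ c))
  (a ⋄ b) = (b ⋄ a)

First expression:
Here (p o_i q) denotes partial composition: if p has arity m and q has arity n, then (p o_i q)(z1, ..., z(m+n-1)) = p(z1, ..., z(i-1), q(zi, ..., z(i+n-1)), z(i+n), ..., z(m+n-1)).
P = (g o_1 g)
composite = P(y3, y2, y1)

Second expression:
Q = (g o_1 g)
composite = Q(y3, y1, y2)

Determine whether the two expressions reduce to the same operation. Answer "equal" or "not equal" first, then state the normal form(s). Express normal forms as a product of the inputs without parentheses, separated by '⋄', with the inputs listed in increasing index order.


equal: each reduces to y1 ⋄ y2 ⋄ y3

The first expression reduces to y1 ⋄ y2 ⋄ y3
The second expression reduces to y1 ⋄ y2 ⋄ y3
The normal forms match — equal.


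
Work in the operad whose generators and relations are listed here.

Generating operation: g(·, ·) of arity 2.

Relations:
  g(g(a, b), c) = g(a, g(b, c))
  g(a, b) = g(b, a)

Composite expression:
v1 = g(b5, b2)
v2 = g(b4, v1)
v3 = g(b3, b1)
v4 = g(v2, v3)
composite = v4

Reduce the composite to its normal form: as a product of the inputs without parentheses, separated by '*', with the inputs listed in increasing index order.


b1 * b2 * b3 * b4 * b5

Both nesting and order wash out for g; what remains is which b's occur.
g(b5, b2) collapses to b5 * b2
g(b4, g(b5, b2)) collapses to b4 * b5 * b2
g(b3, b1) collapses to b3 * b1
g(g(b4, g(b5, b2)), g(b3, b1)) collapses to b4 * b5 * b2 * b3 * b1
rearranged into index order: b1 * b2 * b3 * b4 * b5


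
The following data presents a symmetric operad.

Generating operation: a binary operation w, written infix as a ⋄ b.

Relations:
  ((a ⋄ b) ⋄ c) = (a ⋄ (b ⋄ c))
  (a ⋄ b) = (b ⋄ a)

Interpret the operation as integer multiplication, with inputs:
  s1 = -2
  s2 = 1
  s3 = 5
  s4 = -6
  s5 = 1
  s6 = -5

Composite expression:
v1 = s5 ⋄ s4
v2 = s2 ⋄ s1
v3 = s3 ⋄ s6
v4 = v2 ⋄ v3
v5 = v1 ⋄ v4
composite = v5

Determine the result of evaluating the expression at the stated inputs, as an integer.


(s5 ⋄ s4) = -6
(s2 ⋄ s1) = -2
(s3 ⋄ s6) = -25
((s2 ⋄ s1) ⋄ (s3 ⋄ s6)) = 50
((s5 ⋄ s4) ⋄ ((s2 ⋄ s1) ⋄ (s3 ⋄ s6))) = -300

-300


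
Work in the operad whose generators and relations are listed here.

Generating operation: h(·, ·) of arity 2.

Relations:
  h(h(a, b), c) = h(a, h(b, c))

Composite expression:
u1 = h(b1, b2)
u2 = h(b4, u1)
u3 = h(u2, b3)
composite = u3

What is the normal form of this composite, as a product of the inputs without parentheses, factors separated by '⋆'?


b4 ⋆ b1 ⋆ b2 ⋆ b3

Every regrouping of h is equal, so read the b-inputs in written order.
h(b1, b2) linearizes to b1 ⋆ b2
h(b4, h(b1, b2)) linearizes to b4 ⋆ b1 ⋆ b2
h(h(b4, h(b1, b2)), b3) linearizes to b4 ⋆ b1 ⋆ b2 ⋆ b3


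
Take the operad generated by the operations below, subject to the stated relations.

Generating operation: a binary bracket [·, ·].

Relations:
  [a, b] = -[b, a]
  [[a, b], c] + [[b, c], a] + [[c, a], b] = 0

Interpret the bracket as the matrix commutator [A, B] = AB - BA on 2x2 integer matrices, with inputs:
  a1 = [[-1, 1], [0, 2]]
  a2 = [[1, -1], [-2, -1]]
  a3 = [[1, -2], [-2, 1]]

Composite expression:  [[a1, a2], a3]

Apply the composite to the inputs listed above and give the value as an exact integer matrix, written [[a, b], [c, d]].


[[-14, 8], [-8, 14]]

[a1, a2] = [[-2, 1], [-6, 2]]
[[a1, a2], a3] = [[-14, 8], [-8, 14]]


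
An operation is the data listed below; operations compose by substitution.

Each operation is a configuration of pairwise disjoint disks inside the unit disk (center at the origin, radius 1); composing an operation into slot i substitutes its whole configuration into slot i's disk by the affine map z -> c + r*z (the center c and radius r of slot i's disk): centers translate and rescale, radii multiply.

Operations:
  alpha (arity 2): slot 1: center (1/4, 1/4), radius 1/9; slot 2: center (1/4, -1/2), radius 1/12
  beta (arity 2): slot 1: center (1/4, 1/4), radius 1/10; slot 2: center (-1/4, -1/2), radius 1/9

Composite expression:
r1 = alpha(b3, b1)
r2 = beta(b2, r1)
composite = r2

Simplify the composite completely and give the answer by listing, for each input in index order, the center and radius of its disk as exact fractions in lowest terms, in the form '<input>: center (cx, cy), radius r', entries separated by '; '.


b1: center (-2/9, -5/9), radius 1/108; b2: center (1/4, 1/4), radius 1/10; b3: center (-2/9, -17/36), radius 1/81

Affine substitution under beta: radii multiply and b-centers shift.
for b2, the 1-step affine chain lands on center (1/4, 1/4), radius 1/10
for b3, the 2-step affine chain lands on center (-2/9, -17/36), radius 1/81
for b1, the 2-step affine chain lands on center (-2/9, -5/9), radius 1/108


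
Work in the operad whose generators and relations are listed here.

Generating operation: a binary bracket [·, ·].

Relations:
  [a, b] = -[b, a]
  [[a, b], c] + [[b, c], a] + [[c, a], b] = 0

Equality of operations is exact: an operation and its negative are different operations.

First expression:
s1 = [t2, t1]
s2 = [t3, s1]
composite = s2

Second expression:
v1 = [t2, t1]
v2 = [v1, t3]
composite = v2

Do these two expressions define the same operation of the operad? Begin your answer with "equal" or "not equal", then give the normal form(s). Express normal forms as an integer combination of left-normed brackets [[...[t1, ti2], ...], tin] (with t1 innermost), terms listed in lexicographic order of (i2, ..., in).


not equal: they reduce to [[t1, t2], t3] and -[[t1, t2], t3]

The first expression, normalized: [[t1, t2], t3]
The second expression, normalized: -[[t1, t2], t3]
Different reductions; not equal.


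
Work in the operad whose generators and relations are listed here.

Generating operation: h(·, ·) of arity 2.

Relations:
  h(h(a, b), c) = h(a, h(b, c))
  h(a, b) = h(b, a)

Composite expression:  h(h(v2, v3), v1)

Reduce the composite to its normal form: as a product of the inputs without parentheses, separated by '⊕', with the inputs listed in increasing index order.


With h associative and commutative, the v-input set is all that matters.
h(v2, v3) unparenthesizes to v2 ⊕ v3
h(h(v2, v3), v1) unparenthesizes to v2 ⊕ v3 ⊕ v1
sorting the factors by input index: v1 ⊕ v2 ⊕ v3

v1 ⊕ v2 ⊕ v3


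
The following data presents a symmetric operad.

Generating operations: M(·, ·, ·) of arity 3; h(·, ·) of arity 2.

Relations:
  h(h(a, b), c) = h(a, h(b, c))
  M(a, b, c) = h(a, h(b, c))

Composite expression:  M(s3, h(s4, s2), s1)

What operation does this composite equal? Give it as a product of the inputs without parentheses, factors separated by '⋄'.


s3 ⋄ s4 ⋄ s2 ⋄ s1

All parenthesizations of M agree; list the s-inputs left to right.
h(s4, s2) unparenthesizes to s4 ⋄ s2
M(s3, h(s4, s2), s1) unparenthesizes to s3 ⋄ s4 ⋄ s2 ⋄ s1


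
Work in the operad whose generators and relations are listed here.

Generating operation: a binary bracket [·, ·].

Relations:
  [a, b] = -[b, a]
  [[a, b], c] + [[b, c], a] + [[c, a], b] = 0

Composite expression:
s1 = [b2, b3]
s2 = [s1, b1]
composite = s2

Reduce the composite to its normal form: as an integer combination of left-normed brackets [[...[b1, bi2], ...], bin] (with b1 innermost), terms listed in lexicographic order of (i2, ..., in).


Expand each bracket as ab - ba; the b1-initial words give the coefficients.
Composite bracket: [[b2, b3], b1]
Applying ab - ba throughout gives 4 signed words (2^2 = 4).
The b1-initial words carry the normal form:
  b1b2b3 appears with sign -1, giving the term -[[b1, b2], b3]
  b1b3b2 appears with sign +1, giving the term +[[b1, b3], b2]

-[[b1, b2], b3] + [[b1, b3], b2]


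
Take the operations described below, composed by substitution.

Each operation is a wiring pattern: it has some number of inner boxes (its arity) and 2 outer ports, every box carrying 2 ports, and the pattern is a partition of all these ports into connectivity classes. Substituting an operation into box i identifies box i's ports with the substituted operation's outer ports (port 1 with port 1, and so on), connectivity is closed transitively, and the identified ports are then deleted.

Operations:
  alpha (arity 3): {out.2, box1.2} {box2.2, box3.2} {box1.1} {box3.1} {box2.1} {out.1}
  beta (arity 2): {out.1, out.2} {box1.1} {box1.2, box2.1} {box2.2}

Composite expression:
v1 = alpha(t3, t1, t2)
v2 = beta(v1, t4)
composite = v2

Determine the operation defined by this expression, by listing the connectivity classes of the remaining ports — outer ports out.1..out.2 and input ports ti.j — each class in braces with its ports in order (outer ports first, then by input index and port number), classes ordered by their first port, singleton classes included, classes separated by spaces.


{out.1, out.2} {t1.1} {t1.2, t2.2} {t2.1} {t3.1} {t3.2, t4.1} {t4.2}

Two ports join when wires chain via beta-identified ports.
composing alpha on (t3, t1, t2), with out.j its own outer ports: {out.1} {out.2, t3.2} {t1.1} {t1.2, t2.2} {t2.1} {t3.1}
composing beta on (t3, t1, t2, t4), with out.j its own outer ports: {out.1, out.2} {t1.1} {t1.2, t2.2} {t2.1} {t3.1} {t3.2, t4.1} {t4.2}


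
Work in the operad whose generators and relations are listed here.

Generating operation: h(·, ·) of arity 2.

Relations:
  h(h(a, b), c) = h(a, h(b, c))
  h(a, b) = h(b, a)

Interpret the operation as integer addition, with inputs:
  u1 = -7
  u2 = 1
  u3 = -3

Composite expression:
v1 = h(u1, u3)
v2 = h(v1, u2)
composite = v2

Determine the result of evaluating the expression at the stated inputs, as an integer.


-9

h(u1, u3) = -10
h(h(u1, u3), u2) = -9


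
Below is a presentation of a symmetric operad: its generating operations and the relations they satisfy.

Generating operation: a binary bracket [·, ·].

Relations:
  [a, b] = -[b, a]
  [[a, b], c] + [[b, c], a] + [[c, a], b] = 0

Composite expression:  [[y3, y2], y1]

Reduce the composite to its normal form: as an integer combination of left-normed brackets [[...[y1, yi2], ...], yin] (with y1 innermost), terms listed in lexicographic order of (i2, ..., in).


[[y1, y2], y3] - [[y1, y3], y2]

Antisymmetry and Jacobi reduce to y1-anchored left-normed brackets.
Composite bracket: [[y3, y2], y1]
Each bracket splits as ab - ba, giving 4 signed words (2^2 = 4).
Collect the words opening with y1:
  y1y2y3 appears with sign +1, giving the term +[[y1, y2], y3]
  y1y3y2 appears with sign -1, giving the term -[[y1, y3], y2]


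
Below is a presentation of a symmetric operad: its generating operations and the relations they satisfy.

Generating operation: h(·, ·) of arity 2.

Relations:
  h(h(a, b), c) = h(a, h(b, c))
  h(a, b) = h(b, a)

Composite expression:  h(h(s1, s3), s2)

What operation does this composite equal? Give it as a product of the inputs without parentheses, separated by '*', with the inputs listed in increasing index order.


s1 * s2 * s3

Key point: h commutes, so take the s-inputs in any fixed order.
h(s1, s3) linearizes to s1 * s3
h(h(s1, s3), s2) linearizes to s1 * s3 * s2
putting the inputs in ascending order: s1 * s2 * s3


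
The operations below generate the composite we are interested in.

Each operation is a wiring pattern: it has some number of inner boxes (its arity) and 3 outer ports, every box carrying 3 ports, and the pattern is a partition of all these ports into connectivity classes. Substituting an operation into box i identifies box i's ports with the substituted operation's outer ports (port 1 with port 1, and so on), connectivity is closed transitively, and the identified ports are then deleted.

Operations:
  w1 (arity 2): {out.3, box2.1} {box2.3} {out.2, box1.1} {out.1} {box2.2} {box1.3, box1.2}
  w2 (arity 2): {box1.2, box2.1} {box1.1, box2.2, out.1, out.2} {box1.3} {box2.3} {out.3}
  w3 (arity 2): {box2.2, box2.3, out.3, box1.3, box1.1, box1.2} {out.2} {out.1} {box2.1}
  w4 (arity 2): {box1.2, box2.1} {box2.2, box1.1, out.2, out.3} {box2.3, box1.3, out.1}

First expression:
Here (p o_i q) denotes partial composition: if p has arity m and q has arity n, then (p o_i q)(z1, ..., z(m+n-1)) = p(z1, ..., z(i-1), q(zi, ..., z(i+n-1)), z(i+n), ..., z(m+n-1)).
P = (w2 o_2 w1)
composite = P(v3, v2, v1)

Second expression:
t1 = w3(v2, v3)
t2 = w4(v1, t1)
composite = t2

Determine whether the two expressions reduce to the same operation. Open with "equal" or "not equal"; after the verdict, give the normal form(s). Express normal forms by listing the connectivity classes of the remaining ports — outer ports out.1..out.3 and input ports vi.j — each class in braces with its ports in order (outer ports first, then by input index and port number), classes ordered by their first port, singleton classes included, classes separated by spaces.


The first composite normalizes to {out.1, out.2, v2.1, v3.1} {out.3} {v1.1} {v1.2} {v1.3} {v2.2, v2.3} {v3.2} {v3.3}
The second composite normalizes to {out.1, v1.3, v2.1, v2.2, v2.3, v3.2, v3.3} {out.2, out.3, v1.1} {v1.2} {v3.1}
Distinct normal forms: not equal.

not equal — first {out.1, out.2, v2.1, v3.1} {out.3} {v1.1} {v1.2} {v1.3} {v2.2, v2.3} {v3.2} {v3.3}, second {out.1, v1.3, v2.1, v2.2, v2.3, v3.2, v3.3} {out.2, out.3, v1.1} {v1.2} {v3.1}


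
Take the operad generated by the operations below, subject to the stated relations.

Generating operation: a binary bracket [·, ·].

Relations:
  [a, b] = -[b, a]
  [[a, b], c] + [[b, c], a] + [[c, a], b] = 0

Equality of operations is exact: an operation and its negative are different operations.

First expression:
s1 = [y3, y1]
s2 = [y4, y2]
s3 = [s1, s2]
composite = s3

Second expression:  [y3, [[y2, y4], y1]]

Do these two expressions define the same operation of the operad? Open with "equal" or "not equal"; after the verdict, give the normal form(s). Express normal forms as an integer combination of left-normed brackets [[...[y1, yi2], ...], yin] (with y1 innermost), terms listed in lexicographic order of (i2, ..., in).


not equal: they reduce to [[[y1, y3], y2], y4] - [[[y1, y3], y4], y2] and [[[y1, y2], y4], y3] - [[[y1, y4], y2], y3]


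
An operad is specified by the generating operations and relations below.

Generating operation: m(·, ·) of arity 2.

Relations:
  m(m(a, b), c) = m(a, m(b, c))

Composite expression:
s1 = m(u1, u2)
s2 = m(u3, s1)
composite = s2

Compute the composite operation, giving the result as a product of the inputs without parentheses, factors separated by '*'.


u3 * u1 * u2

Key point: m is associative — brackets drop, the u-order remains.
m(u1, u2) flattens to u1 * u2
m(u3, m(u1, u2)) flattens to u3 * u1 * u2


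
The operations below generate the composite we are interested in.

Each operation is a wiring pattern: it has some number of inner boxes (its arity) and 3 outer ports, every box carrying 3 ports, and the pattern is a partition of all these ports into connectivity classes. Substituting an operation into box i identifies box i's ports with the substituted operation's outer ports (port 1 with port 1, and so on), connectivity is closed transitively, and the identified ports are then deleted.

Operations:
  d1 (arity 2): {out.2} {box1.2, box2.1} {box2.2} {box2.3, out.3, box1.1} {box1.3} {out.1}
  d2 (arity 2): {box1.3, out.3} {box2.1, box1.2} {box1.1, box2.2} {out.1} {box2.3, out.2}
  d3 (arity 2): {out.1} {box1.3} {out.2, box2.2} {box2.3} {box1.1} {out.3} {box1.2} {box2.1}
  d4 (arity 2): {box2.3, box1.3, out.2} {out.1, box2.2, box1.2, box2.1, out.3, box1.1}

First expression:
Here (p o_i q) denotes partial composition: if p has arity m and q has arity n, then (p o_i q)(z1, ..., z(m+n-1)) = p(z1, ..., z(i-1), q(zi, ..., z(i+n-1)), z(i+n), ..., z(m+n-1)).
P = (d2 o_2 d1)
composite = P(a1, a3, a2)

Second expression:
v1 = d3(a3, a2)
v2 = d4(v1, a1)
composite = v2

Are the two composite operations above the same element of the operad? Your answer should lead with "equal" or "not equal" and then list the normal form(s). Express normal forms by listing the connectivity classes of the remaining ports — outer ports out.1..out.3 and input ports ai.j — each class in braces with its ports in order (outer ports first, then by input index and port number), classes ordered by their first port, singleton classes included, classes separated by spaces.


not equal: they reduce to {out.1} {out.2, a2.3, a3.1} {out.3, a1.3} {a1.1} {a1.2} {a2.1, a3.2} {a2.2} {a3.3} and {out.1, out.3, a1.1, a1.2, a2.2} {out.2, a1.3} {a2.1} {a2.3} {a3.1} {a3.2} {a3.3}

The first expression reduces to {out.1} {out.2, a2.3, a3.1} {out.3, a1.3} {a1.1} {a1.2} {a2.1, a3.2} {a2.2} {a3.3}
The second expression reduces to {out.1, out.3, a1.1, a1.2, a2.2} {out.2, a1.3} {a2.1} {a2.3} {a3.1} {a3.2} {a3.3}
The normal forms differ: not equal.


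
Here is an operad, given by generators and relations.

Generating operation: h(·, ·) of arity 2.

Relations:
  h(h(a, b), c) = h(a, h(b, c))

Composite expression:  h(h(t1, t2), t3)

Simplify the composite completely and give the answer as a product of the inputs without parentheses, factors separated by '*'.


t1 * t2 * t3

Every regrouping of h is equal, so read the t-inputs in written order.
h(t1, t2) spells out as t1 * t2
h(h(t1, t2), t3) spells out as t1 * t2 * t3


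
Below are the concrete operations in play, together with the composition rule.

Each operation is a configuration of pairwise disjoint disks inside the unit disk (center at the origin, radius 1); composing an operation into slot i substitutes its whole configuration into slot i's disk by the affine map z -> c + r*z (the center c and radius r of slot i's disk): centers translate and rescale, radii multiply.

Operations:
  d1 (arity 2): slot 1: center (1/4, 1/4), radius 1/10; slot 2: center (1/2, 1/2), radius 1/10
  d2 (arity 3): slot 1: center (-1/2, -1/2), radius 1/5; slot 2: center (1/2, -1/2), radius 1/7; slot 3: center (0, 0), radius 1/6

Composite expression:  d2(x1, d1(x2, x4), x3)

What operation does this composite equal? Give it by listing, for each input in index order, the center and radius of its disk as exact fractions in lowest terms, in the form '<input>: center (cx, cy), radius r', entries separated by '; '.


x1: center (-1/2, -1/2), radius 1/5; x2: center (15/28, -13/28), radius 1/70; x3: center (0, 0), radius 1/6; x4: center (4/7, -3/7), radius 1/70

Only the slot chain above each x matters under d2; compose those maps.
input x1: composing its 1 substitution step yields center (-1/2, -1/2), radius 1/5
input x2: composing its 2 substitution steps yields center (15/28, -13/28), radius 1/70
input x4: composing its 2 substitution steps yields center (4/7, -3/7), radius 1/70
input x3: composing its 1 substitution step yields center (0, 0), radius 1/6


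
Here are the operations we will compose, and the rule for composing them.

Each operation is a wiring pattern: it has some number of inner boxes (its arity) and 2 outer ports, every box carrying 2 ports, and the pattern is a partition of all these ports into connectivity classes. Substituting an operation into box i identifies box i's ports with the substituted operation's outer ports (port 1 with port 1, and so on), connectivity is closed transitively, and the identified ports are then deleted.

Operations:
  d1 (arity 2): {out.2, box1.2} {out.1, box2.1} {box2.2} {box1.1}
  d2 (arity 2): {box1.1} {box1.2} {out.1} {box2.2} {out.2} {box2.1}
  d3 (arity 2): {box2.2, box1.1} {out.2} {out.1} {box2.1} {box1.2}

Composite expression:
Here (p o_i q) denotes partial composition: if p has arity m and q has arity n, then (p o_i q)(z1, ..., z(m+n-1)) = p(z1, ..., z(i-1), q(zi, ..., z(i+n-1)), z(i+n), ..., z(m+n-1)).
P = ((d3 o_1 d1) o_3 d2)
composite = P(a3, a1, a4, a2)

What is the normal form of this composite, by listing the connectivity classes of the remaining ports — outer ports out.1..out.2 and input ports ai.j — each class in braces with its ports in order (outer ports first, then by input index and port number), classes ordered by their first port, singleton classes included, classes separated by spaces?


{out.1} {out.2} {a1.1} {a1.2} {a2.1} {a2.2} {a3.1} {a3.2} {a4.1} {a4.2}

Substituting into d3 glues patterns; closure does the rest.
through d1, on inputs (a3, a1): {out.1, a1.1} {out.2, a3.2} {a1.2} {a3.1} (out.j = stage outer ports)
through d2, on inputs (a4, a2): {out.1} {out.2} {a2.1} {a2.2} {a4.1} {a4.2} (out.j = stage outer ports)
through d3, on inputs (a3, a1, a4, a2): {out.1} {out.2} {a1.1} {a1.2} {a2.1} {a2.2} {a3.1} {a3.2} {a4.1} {a4.2} (out.j = stage outer ports)


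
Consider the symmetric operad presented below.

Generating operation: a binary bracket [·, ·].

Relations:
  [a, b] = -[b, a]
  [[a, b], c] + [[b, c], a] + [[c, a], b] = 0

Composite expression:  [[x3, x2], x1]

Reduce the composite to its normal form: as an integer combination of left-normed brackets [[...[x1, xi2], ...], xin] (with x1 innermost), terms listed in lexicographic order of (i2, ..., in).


[[x1, x2], x3] - [[x1, x3], x2]

Expand each bracket as ab - ba; the x1-initial words give the coefficients.
Composite bracket: [[x3, x2], x1]
Each bracket splits as ab - ba, giving 4 signed words (2^2 = 4).
Keep just the words that open with x1:
  sign of x1x2x3 is +1, so it contributes +[[x1, x2], x3]
  sign of x1x3x2 is -1, so it contributes -[[x1, x3], x2]
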